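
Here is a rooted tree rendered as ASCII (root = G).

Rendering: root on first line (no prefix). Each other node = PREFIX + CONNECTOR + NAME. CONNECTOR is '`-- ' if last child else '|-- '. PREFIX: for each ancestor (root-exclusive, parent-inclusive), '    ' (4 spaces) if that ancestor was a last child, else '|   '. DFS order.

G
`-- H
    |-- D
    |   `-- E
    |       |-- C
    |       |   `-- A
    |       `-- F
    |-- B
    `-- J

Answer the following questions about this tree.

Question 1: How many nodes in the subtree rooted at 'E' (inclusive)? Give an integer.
Subtree rooted at E contains: A, C, E, F
Count = 4

Answer: 4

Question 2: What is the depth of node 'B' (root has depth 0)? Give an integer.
Answer: 2

Derivation:
Path from root to B: G -> H -> B
Depth = number of edges = 2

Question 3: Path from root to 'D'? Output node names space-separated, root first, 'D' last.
Answer: G H D

Derivation:
Walk down from root: G -> H -> D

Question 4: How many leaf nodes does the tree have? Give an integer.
Answer: 4

Derivation:
Leaves (nodes with no children): A, B, F, J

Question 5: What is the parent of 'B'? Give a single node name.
Scan adjacency: B appears as child of H

Answer: H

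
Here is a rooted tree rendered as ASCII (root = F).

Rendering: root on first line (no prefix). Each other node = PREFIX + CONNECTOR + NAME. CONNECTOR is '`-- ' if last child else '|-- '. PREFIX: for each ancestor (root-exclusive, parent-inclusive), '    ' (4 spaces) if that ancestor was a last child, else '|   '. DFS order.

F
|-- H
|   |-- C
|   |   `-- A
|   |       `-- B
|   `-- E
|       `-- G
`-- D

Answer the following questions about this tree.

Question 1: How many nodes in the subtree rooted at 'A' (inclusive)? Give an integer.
Subtree rooted at A contains: A, B
Count = 2

Answer: 2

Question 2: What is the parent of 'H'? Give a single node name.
Scan adjacency: H appears as child of F

Answer: F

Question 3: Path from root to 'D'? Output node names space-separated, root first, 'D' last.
Walk down from root: F -> D

Answer: F D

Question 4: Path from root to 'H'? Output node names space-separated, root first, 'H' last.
Answer: F H

Derivation:
Walk down from root: F -> H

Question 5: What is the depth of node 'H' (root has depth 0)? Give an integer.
Path from root to H: F -> H
Depth = number of edges = 1

Answer: 1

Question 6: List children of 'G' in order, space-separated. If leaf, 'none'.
Answer: none

Derivation:
Node G's children (from adjacency): (leaf)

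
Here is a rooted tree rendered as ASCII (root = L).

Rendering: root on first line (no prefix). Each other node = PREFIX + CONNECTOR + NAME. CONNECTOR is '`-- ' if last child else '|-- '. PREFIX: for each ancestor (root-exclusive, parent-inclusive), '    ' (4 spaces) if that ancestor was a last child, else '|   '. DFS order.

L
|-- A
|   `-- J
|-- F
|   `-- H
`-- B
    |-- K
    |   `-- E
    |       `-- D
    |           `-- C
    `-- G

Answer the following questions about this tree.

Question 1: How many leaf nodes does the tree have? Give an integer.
Leaves (nodes with no children): C, G, H, J

Answer: 4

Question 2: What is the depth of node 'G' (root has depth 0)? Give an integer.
Answer: 2

Derivation:
Path from root to G: L -> B -> G
Depth = number of edges = 2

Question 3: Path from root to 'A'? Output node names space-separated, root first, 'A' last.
Answer: L A

Derivation:
Walk down from root: L -> A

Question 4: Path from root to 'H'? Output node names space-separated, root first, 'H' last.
Answer: L F H

Derivation:
Walk down from root: L -> F -> H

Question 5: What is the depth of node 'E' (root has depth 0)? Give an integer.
Path from root to E: L -> B -> K -> E
Depth = number of edges = 3

Answer: 3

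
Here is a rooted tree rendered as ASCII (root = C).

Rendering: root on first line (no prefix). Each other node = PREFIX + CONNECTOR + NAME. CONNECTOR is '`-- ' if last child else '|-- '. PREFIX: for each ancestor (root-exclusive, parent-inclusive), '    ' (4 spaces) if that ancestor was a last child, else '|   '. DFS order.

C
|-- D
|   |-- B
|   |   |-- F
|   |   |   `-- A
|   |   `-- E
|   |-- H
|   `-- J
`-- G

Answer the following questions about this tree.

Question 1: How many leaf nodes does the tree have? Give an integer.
Leaves (nodes with no children): A, E, G, H, J

Answer: 5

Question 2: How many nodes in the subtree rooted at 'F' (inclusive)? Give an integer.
Subtree rooted at F contains: A, F
Count = 2

Answer: 2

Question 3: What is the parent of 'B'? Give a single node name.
Answer: D

Derivation:
Scan adjacency: B appears as child of D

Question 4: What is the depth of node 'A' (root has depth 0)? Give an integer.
Path from root to A: C -> D -> B -> F -> A
Depth = number of edges = 4

Answer: 4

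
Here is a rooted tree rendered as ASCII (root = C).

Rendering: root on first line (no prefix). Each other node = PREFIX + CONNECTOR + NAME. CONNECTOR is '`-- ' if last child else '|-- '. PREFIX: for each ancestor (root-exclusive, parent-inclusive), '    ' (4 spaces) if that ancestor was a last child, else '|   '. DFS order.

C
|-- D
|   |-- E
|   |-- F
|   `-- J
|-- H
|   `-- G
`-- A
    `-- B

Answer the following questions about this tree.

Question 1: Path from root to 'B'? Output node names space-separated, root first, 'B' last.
Answer: C A B

Derivation:
Walk down from root: C -> A -> B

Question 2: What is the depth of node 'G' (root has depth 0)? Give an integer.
Answer: 2

Derivation:
Path from root to G: C -> H -> G
Depth = number of edges = 2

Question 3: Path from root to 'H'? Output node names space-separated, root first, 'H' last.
Walk down from root: C -> H

Answer: C H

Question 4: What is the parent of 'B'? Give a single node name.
Scan adjacency: B appears as child of A

Answer: A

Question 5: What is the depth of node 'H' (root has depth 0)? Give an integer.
Path from root to H: C -> H
Depth = number of edges = 1

Answer: 1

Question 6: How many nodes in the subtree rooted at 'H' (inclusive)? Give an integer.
Subtree rooted at H contains: G, H
Count = 2

Answer: 2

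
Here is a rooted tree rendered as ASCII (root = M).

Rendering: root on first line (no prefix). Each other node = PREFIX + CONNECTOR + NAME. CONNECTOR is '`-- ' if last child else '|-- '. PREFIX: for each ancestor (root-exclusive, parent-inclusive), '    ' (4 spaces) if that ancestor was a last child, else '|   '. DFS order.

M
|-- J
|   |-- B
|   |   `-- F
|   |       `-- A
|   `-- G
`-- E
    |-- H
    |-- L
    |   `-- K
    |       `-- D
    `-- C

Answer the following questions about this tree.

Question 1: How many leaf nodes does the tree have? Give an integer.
Answer: 5

Derivation:
Leaves (nodes with no children): A, C, D, G, H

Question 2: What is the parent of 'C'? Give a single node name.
Answer: E

Derivation:
Scan adjacency: C appears as child of E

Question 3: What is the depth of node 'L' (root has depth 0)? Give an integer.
Path from root to L: M -> E -> L
Depth = number of edges = 2

Answer: 2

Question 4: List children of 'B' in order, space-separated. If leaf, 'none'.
Node B's children (from adjacency): F

Answer: F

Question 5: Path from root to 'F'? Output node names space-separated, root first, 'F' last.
Answer: M J B F

Derivation:
Walk down from root: M -> J -> B -> F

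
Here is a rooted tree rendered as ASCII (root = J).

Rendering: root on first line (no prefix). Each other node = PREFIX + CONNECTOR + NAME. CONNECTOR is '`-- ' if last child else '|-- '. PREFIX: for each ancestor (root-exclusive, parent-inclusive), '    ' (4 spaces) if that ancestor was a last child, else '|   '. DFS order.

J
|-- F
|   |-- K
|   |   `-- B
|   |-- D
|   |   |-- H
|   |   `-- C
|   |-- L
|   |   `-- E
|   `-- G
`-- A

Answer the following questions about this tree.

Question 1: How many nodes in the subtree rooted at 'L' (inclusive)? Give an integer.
Subtree rooted at L contains: E, L
Count = 2

Answer: 2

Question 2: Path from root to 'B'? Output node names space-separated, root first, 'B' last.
Walk down from root: J -> F -> K -> B

Answer: J F K B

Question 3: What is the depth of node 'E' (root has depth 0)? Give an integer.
Answer: 3

Derivation:
Path from root to E: J -> F -> L -> E
Depth = number of edges = 3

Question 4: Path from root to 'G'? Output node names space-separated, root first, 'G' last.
Answer: J F G

Derivation:
Walk down from root: J -> F -> G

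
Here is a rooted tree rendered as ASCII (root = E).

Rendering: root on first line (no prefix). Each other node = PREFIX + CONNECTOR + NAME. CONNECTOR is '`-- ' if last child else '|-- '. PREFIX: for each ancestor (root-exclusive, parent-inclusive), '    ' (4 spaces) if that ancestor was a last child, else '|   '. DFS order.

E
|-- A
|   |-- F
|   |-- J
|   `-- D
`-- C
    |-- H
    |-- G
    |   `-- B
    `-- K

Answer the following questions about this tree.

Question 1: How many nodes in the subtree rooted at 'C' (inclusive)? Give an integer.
Answer: 5

Derivation:
Subtree rooted at C contains: B, C, G, H, K
Count = 5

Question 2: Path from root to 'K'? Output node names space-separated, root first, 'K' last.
Answer: E C K

Derivation:
Walk down from root: E -> C -> K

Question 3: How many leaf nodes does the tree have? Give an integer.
Leaves (nodes with no children): B, D, F, H, J, K

Answer: 6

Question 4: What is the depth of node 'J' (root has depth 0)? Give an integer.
Answer: 2

Derivation:
Path from root to J: E -> A -> J
Depth = number of edges = 2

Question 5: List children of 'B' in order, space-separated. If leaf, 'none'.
Node B's children (from adjacency): (leaf)

Answer: none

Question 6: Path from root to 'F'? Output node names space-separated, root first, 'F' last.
Answer: E A F

Derivation:
Walk down from root: E -> A -> F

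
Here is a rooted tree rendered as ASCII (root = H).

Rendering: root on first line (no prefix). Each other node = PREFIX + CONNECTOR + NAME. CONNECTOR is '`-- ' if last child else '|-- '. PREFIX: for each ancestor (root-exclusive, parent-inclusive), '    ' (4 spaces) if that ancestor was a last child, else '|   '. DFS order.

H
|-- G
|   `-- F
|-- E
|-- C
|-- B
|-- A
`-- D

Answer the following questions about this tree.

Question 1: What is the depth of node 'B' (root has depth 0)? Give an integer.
Path from root to B: H -> B
Depth = number of edges = 1

Answer: 1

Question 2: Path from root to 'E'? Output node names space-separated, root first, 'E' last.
Walk down from root: H -> E

Answer: H E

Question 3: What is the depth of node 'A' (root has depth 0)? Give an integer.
Path from root to A: H -> A
Depth = number of edges = 1

Answer: 1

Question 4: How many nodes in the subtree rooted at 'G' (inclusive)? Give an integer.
Subtree rooted at G contains: F, G
Count = 2

Answer: 2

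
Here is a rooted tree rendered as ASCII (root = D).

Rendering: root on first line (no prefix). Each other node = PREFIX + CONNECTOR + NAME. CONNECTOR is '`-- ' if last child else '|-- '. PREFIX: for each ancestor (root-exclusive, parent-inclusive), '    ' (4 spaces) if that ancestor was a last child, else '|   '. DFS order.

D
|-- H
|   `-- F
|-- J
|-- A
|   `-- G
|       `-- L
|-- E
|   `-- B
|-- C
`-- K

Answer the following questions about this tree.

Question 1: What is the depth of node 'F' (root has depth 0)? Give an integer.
Answer: 2

Derivation:
Path from root to F: D -> H -> F
Depth = number of edges = 2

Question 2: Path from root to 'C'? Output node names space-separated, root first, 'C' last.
Answer: D C

Derivation:
Walk down from root: D -> C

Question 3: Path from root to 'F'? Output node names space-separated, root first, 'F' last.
Answer: D H F

Derivation:
Walk down from root: D -> H -> F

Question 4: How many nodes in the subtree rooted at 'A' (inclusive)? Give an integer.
Subtree rooted at A contains: A, G, L
Count = 3

Answer: 3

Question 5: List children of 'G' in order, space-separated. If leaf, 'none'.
Answer: L

Derivation:
Node G's children (from adjacency): L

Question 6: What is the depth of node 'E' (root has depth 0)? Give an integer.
Path from root to E: D -> E
Depth = number of edges = 1

Answer: 1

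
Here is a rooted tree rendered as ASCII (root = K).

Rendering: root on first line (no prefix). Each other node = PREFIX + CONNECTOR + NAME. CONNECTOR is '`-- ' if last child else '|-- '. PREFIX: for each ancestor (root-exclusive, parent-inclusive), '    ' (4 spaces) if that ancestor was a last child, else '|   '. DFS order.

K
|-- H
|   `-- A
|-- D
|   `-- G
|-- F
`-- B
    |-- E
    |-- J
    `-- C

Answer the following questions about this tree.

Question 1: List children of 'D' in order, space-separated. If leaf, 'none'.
Answer: G

Derivation:
Node D's children (from adjacency): G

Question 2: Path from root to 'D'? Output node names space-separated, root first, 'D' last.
Walk down from root: K -> D

Answer: K D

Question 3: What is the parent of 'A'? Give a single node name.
Answer: H

Derivation:
Scan adjacency: A appears as child of H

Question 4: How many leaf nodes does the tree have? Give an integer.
Leaves (nodes with no children): A, C, E, F, G, J

Answer: 6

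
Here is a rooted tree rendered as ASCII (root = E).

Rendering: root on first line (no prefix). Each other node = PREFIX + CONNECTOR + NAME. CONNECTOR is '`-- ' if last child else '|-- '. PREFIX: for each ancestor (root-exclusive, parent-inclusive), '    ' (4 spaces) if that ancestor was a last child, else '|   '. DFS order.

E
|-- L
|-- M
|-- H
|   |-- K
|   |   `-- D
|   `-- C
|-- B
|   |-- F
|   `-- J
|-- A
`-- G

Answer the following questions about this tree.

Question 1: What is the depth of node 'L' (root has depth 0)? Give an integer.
Answer: 1

Derivation:
Path from root to L: E -> L
Depth = number of edges = 1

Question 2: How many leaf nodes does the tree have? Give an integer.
Answer: 8

Derivation:
Leaves (nodes with no children): A, C, D, F, G, J, L, M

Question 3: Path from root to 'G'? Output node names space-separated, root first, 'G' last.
Answer: E G

Derivation:
Walk down from root: E -> G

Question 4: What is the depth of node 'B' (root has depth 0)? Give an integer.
Answer: 1

Derivation:
Path from root to B: E -> B
Depth = number of edges = 1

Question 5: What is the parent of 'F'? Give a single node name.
Scan adjacency: F appears as child of B

Answer: B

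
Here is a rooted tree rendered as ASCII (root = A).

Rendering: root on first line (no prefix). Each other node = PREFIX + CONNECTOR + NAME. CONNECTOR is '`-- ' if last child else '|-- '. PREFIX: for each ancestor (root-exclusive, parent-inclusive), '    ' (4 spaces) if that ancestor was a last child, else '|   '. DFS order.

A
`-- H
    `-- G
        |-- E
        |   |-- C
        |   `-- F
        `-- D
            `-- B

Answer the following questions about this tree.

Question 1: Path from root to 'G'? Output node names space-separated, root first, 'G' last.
Walk down from root: A -> H -> G

Answer: A H G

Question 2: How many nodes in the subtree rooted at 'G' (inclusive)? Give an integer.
Answer: 6

Derivation:
Subtree rooted at G contains: B, C, D, E, F, G
Count = 6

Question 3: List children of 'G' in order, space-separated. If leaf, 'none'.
Node G's children (from adjacency): E, D

Answer: E D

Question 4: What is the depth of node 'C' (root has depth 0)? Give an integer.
Answer: 4

Derivation:
Path from root to C: A -> H -> G -> E -> C
Depth = number of edges = 4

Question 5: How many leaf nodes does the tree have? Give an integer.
Leaves (nodes with no children): B, C, F

Answer: 3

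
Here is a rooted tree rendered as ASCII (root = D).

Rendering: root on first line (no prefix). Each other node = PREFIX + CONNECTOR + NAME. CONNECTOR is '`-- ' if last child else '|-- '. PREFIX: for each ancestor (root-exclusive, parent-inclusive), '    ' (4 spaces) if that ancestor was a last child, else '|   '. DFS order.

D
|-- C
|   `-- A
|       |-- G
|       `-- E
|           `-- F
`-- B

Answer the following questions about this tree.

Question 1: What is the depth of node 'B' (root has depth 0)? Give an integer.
Answer: 1

Derivation:
Path from root to B: D -> B
Depth = number of edges = 1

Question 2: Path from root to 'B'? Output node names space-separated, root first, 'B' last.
Walk down from root: D -> B

Answer: D B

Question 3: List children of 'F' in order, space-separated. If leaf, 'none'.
Node F's children (from adjacency): (leaf)

Answer: none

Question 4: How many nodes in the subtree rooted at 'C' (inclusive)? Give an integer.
Answer: 5

Derivation:
Subtree rooted at C contains: A, C, E, F, G
Count = 5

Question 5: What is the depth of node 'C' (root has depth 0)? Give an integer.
Answer: 1

Derivation:
Path from root to C: D -> C
Depth = number of edges = 1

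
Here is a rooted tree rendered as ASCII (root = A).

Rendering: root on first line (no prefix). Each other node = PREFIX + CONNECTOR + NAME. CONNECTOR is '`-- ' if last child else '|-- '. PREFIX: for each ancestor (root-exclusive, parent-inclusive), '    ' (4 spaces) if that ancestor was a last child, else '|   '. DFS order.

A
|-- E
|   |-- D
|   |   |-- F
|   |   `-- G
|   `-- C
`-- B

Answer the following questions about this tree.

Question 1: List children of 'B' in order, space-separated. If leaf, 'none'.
Answer: none

Derivation:
Node B's children (from adjacency): (leaf)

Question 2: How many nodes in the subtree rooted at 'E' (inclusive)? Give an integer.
Subtree rooted at E contains: C, D, E, F, G
Count = 5

Answer: 5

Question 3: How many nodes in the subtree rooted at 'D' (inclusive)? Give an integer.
Answer: 3

Derivation:
Subtree rooted at D contains: D, F, G
Count = 3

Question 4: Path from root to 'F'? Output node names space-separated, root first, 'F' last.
Answer: A E D F

Derivation:
Walk down from root: A -> E -> D -> F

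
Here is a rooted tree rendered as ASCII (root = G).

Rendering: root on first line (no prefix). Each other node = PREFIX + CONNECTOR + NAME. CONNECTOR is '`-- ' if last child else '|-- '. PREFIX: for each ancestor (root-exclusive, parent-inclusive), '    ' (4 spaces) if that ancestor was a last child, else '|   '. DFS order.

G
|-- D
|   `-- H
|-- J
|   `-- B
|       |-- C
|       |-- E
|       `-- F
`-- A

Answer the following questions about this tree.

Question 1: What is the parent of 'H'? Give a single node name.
Answer: D

Derivation:
Scan adjacency: H appears as child of D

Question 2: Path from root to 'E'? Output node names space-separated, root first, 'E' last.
Answer: G J B E

Derivation:
Walk down from root: G -> J -> B -> E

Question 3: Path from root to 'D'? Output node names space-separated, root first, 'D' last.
Walk down from root: G -> D

Answer: G D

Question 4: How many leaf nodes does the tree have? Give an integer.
Leaves (nodes with no children): A, C, E, F, H

Answer: 5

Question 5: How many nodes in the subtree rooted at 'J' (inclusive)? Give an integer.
Answer: 5

Derivation:
Subtree rooted at J contains: B, C, E, F, J
Count = 5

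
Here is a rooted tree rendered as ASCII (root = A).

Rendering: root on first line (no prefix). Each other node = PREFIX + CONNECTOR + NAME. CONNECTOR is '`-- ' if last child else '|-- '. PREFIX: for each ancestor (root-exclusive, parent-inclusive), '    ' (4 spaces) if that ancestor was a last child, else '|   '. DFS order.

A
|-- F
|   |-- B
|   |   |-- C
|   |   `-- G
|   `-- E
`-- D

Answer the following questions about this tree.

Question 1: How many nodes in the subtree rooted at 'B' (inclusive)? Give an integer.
Subtree rooted at B contains: B, C, G
Count = 3

Answer: 3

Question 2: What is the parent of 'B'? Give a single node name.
Scan adjacency: B appears as child of F

Answer: F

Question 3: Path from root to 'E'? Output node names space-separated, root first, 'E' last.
Walk down from root: A -> F -> E

Answer: A F E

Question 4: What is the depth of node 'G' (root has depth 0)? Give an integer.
Path from root to G: A -> F -> B -> G
Depth = number of edges = 3

Answer: 3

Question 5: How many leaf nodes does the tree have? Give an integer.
Answer: 4

Derivation:
Leaves (nodes with no children): C, D, E, G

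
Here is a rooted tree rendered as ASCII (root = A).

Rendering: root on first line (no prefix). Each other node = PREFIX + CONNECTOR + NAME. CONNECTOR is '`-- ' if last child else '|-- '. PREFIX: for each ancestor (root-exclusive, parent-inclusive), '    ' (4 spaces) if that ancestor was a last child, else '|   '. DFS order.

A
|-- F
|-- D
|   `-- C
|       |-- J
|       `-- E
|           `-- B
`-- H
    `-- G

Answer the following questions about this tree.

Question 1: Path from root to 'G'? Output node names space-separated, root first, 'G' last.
Walk down from root: A -> H -> G

Answer: A H G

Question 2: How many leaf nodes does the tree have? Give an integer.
Leaves (nodes with no children): B, F, G, J

Answer: 4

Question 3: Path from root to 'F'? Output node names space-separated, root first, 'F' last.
Answer: A F

Derivation:
Walk down from root: A -> F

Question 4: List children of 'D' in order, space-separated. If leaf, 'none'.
Answer: C

Derivation:
Node D's children (from adjacency): C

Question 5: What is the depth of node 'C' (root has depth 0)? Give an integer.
Path from root to C: A -> D -> C
Depth = number of edges = 2

Answer: 2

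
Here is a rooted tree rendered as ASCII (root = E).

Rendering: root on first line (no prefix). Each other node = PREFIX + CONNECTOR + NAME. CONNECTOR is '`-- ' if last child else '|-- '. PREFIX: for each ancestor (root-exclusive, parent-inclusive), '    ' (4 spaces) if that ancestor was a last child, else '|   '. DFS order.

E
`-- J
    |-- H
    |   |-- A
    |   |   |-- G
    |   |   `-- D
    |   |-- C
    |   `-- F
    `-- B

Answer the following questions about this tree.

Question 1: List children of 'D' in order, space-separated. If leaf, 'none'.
Answer: none

Derivation:
Node D's children (from adjacency): (leaf)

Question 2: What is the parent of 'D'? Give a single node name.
Answer: A

Derivation:
Scan adjacency: D appears as child of A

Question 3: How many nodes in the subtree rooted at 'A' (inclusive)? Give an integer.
Answer: 3

Derivation:
Subtree rooted at A contains: A, D, G
Count = 3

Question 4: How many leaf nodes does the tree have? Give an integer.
Answer: 5

Derivation:
Leaves (nodes with no children): B, C, D, F, G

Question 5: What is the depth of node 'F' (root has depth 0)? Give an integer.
Path from root to F: E -> J -> H -> F
Depth = number of edges = 3

Answer: 3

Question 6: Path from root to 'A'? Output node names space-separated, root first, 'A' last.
Walk down from root: E -> J -> H -> A

Answer: E J H A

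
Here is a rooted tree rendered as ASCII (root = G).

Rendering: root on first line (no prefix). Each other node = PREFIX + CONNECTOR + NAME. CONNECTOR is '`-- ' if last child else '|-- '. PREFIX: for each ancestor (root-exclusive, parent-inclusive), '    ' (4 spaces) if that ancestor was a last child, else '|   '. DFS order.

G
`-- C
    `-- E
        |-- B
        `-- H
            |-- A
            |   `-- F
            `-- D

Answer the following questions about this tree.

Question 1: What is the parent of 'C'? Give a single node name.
Scan adjacency: C appears as child of G

Answer: G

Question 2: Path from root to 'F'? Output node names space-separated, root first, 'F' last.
Walk down from root: G -> C -> E -> H -> A -> F

Answer: G C E H A F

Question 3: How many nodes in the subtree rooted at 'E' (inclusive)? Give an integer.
Subtree rooted at E contains: A, B, D, E, F, H
Count = 6

Answer: 6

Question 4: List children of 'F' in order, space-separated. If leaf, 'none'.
Answer: none

Derivation:
Node F's children (from adjacency): (leaf)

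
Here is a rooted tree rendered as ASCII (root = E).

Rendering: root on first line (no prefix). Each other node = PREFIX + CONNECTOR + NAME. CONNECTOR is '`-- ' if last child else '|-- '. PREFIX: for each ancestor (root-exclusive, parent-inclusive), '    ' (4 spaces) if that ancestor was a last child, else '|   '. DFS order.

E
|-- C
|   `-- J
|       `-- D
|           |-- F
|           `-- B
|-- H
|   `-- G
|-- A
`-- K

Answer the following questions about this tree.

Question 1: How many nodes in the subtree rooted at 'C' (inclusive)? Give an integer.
Subtree rooted at C contains: B, C, D, F, J
Count = 5

Answer: 5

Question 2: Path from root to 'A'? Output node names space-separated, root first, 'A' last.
Walk down from root: E -> A

Answer: E A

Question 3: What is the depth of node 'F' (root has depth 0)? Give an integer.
Answer: 4

Derivation:
Path from root to F: E -> C -> J -> D -> F
Depth = number of edges = 4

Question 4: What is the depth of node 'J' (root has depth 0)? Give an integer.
Path from root to J: E -> C -> J
Depth = number of edges = 2

Answer: 2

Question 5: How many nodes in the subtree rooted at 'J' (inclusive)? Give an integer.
Answer: 4

Derivation:
Subtree rooted at J contains: B, D, F, J
Count = 4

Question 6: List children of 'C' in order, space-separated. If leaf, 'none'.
Node C's children (from adjacency): J

Answer: J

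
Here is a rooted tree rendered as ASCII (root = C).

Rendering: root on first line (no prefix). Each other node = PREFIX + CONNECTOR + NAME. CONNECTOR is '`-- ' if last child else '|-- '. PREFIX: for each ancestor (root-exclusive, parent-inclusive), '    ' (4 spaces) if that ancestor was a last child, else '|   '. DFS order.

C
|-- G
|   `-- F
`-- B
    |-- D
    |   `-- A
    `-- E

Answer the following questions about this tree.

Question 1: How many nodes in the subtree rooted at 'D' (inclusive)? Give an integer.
Subtree rooted at D contains: A, D
Count = 2

Answer: 2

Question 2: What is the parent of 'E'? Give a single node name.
Answer: B

Derivation:
Scan adjacency: E appears as child of B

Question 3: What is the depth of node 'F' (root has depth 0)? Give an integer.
Path from root to F: C -> G -> F
Depth = number of edges = 2

Answer: 2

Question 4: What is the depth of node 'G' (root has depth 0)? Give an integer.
Path from root to G: C -> G
Depth = number of edges = 1

Answer: 1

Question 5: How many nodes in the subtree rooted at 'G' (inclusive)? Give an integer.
Answer: 2

Derivation:
Subtree rooted at G contains: F, G
Count = 2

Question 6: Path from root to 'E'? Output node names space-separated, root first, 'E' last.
Walk down from root: C -> B -> E

Answer: C B E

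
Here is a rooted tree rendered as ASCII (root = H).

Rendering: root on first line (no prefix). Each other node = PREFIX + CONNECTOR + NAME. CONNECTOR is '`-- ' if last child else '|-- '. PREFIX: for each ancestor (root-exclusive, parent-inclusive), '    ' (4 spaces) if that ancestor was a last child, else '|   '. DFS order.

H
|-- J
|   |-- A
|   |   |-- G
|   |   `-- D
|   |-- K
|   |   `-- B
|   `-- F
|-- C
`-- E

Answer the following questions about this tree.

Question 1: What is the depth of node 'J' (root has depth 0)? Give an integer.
Path from root to J: H -> J
Depth = number of edges = 1

Answer: 1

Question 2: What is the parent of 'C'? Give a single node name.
Answer: H

Derivation:
Scan adjacency: C appears as child of H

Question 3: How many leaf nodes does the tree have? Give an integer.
Answer: 6

Derivation:
Leaves (nodes with no children): B, C, D, E, F, G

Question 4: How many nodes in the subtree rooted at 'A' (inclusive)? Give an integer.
Answer: 3

Derivation:
Subtree rooted at A contains: A, D, G
Count = 3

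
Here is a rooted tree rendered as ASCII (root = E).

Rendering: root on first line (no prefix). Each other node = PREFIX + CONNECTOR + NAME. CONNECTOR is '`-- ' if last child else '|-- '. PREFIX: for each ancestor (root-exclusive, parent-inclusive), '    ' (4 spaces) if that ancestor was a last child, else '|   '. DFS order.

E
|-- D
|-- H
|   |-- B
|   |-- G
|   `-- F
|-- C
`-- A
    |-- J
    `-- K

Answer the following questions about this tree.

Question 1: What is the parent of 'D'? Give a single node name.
Scan adjacency: D appears as child of E

Answer: E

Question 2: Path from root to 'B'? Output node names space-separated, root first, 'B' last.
Walk down from root: E -> H -> B

Answer: E H B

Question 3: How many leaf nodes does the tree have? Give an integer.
Leaves (nodes with no children): B, C, D, F, G, J, K

Answer: 7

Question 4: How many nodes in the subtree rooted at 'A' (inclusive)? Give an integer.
Answer: 3

Derivation:
Subtree rooted at A contains: A, J, K
Count = 3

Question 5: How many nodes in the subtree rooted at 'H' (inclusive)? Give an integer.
Subtree rooted at H contains: B, F, G, H
Count = 4

Answer: 4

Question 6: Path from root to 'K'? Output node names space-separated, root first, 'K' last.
Walk down from root: E -> A -> K

Answer: E A K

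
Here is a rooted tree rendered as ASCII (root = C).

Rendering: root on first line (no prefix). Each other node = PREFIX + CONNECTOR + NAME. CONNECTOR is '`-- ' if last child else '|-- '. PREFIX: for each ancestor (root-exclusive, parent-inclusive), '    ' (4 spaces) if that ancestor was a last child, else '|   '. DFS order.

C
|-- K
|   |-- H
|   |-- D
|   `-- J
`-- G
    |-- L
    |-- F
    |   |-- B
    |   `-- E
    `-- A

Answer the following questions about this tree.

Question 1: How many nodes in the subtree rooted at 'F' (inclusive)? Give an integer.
Answer: 3

Derivation:
Subtree rooted at F contains: B, E, F
Count = 3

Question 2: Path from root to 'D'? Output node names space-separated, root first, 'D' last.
Answer: C K D

Derivation:
Walk down from root: C -> K -> D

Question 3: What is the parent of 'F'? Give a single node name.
Answer: G

Derivation:
Scan adjacency: F appears as child of G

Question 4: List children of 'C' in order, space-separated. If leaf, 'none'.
Node C's children (from adjacency): K, G

Answer: K G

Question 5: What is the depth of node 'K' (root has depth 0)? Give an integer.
Path from root to K: C -> K
Depth = number of edges = 1

Answer: 1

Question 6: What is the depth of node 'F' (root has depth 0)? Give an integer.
Path from root to F: C -> G -> F
Depth = number of edges = 2

Answer: 2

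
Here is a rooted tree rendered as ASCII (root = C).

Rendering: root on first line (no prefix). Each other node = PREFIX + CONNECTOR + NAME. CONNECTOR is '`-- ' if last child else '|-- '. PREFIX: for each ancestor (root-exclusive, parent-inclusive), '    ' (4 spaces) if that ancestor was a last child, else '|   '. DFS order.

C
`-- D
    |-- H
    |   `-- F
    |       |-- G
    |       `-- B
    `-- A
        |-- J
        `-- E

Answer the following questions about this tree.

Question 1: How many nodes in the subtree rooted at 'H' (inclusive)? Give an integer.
Answer: 4

Derivation:
Subtree rooted at H contains: B, F, G, H
Count = 4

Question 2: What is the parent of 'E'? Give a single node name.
Scan adjacency: E appears as child of A

Answer: A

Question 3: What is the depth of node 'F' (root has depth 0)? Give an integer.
Answer: 3

Derivation:
Path from root to F: C -> D -> H -> F
Depth = number of edges = 3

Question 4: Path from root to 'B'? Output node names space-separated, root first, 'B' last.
Answer: C D H F B

Derivation:
Walk down from root: C -> D -> H -> F -> B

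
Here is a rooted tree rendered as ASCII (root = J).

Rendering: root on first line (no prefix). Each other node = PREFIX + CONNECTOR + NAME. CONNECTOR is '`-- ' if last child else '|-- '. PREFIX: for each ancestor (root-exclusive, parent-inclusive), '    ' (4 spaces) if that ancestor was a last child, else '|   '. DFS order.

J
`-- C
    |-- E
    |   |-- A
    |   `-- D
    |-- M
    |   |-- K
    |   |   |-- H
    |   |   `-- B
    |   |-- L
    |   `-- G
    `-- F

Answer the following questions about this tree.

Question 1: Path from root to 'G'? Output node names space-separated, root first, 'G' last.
Answer: J C M G

Derivation:
Walk down from root: J -> C -> M -> G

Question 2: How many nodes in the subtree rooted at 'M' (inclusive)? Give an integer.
Answer: 6

Derivation:
Subtree rooted at M contains: B, G, H, K, L, M
Count = 6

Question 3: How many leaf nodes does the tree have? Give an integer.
Leaves (nodes with no children): A, B, D, F, G, H, L

Answer: 7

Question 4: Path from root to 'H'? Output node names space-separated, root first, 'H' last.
Answer: J C M K H

Derivation:
Walk down from root: J -> C -> M -> K -> H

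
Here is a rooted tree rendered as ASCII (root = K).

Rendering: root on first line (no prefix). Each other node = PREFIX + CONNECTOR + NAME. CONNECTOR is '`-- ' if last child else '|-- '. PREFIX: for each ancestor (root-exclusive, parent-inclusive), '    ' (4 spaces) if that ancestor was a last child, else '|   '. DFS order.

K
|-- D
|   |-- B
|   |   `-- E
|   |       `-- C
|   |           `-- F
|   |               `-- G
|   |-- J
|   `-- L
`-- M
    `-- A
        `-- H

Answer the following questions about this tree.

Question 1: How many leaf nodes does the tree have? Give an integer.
Leaves (nodes with no children): G, H, J, L

Answer: 4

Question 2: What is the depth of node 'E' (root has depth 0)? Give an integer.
Path from root to E: K -> D -> B -> E
Depth = number of edges = 3

Answer: 3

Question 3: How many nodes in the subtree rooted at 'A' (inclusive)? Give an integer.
Subtree rooted at A contains: A, H
Count = 2

Answer: 2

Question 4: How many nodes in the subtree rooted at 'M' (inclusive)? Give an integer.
Subtree rooted at M contains: A, H, M
Count = 3

Answer: 3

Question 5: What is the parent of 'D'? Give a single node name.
Answer: K

Derivation:
Scan adjacency: D appears as child of K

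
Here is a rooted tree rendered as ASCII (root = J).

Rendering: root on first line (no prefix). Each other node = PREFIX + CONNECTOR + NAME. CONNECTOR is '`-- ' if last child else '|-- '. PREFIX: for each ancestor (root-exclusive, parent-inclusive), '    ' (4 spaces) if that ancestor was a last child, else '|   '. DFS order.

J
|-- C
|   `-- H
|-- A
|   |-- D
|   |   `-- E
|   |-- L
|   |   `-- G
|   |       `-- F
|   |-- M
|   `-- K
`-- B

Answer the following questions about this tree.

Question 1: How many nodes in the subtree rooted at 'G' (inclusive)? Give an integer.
Answer: 2

Derivation:
Subtree rooted at G contains: F, G
Count = 2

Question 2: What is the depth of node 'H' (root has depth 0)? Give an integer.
Answer: 2

Derivation:
Path from root to H: J -> C -> H
Depth = number of edges = 2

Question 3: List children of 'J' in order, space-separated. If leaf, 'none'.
Answer: C A B

Derivation:
Node J's children (from adjacency): C, A, B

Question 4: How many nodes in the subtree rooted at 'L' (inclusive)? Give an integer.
Answer: 3

Derivation:
Subtree rooted at L contains: F, G, L
Count = 3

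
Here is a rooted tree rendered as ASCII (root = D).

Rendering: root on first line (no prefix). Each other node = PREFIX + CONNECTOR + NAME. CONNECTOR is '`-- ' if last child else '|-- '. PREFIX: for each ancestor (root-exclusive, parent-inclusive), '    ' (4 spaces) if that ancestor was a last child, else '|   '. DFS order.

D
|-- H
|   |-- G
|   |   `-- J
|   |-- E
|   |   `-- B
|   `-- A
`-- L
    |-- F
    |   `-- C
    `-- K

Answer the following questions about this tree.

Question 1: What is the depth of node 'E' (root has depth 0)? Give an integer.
Path from root to E: D -> H -> E
Depth = number of edges = 2

Answer: 2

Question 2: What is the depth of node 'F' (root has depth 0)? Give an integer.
Answer: 2

Derivation:
Path from root to F: D -> L -> F
Depth = number of edges = 2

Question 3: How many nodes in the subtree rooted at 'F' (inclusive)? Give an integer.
Subtree rooted at F contains: C, F
Count = 2

Answer: 2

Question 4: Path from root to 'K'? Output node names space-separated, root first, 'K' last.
Answer: D L K

Derivation:
Walk down from root: D -> L -> K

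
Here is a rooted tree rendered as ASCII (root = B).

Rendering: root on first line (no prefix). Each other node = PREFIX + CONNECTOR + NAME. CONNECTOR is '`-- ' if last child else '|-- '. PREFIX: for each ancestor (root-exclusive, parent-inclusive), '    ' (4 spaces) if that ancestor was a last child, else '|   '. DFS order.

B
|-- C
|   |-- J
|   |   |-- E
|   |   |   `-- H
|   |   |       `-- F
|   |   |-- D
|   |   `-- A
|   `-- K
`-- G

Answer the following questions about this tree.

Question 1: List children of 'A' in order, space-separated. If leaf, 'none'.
Node A's children (from adjacency): (leaf)

Answer: none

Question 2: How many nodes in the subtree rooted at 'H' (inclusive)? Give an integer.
Answer: 2

Derivation:
Subtree rooted at H contains: F, H
Count = 2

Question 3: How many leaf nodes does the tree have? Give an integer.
Leaves (nodes with no children): A, D, F, G, K

Answer: 5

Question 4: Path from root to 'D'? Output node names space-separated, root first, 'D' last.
Answer: B C J D

Derivation:
Walk down from root: B -> C -> J -> D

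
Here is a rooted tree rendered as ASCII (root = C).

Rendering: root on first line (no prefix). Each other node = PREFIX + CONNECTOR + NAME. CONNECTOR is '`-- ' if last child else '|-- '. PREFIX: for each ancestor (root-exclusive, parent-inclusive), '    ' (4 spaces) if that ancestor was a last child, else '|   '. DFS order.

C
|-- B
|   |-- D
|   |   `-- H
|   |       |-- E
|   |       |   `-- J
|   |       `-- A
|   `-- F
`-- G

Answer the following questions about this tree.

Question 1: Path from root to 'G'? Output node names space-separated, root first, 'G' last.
Answer: C G

Derivation:
Walk down from root: C -> G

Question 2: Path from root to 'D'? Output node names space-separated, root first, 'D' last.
Answer: C B D

Derivation:
Walk down from root: C -> B -> D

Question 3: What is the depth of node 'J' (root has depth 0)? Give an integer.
Path from root to J: C -> B -> D -> H -> E -> J
Depth = number of edges = 5

Answer: 5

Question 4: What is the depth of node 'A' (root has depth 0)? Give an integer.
Path from root to A: C -> B -> D -> H -> A
Depth = number of edges = 4

Answer: 4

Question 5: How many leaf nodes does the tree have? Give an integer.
Leaves (nodes with no children): A, F, G, J

Answer: 4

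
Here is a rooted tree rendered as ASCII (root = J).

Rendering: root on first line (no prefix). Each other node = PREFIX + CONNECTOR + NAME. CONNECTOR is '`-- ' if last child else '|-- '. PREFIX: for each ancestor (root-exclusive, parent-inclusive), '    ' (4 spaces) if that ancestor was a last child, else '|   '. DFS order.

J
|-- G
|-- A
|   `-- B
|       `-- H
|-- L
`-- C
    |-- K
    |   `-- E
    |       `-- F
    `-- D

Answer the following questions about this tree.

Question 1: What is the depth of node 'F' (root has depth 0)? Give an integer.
Answer: 4

Derivation:
Path from root to F: J -> C -> K -> E -> F
Depth = number of edges = 4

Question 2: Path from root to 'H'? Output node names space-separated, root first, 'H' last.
Walk down from root: J -> A -> B -> H

Answer: J A B H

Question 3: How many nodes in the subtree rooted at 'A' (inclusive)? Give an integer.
Answer: 3

Derivation:
Subtree rooted at A contains: A, B, H
Count = 3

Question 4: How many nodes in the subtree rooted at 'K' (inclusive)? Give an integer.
Answer: 3

Derivation:
Subtree rooted at K contains: E, F, K
Count = 3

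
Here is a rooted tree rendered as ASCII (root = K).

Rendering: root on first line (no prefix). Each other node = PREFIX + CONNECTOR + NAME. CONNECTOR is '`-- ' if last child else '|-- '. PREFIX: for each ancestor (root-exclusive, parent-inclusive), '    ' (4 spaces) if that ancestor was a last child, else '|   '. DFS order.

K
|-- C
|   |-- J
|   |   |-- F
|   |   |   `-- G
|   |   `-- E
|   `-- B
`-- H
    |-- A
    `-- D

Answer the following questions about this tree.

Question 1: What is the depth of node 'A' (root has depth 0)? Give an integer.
Path from root to A: K -> H -> A
Depth = number of edges = 2

Answer: 2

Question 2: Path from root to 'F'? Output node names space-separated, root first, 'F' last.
Answer: K C J F

Derivation:
Walk down from root: K -> C -> J -> F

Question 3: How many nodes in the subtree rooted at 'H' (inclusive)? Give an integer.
Subtree rooted at H contains: A, D, H
Count = 3

Answer: 3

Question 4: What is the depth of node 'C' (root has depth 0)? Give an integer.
Path from root to C: K -> C
Depth = number of edges = 1

Answer: 1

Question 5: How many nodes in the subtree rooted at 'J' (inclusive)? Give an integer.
Subtree rooted at J contains: E, F, G, J
Count = 4

Answer: 4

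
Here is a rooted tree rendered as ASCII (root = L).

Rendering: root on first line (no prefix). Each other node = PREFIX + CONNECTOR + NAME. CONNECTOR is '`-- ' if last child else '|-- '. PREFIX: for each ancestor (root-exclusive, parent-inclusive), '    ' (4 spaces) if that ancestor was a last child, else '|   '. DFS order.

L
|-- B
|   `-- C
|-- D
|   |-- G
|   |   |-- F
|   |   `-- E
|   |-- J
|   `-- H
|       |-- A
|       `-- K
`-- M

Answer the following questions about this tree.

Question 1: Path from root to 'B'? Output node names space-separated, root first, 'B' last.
Walk down from root: L -> B

Answer: L B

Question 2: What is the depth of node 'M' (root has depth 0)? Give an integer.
Answer: 1

Derivation:
Path from root to M: L -> M
Depth = number of edges = 1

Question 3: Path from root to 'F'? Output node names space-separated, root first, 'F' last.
Answer: L D G F

Derivation:
Walk down from root: L -> D -> G -> F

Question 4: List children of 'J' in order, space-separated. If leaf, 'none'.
Node J's children (from adjacency): (leaf)

Answer: none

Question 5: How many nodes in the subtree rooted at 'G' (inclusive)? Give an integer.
Answer: 3

Derivation:
Subtree rooted at G contains: E, F, G
Count = 3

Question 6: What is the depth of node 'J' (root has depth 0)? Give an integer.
Path from root to J: L -> D -> J
Depth = number of edges = 2

Answer: 2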